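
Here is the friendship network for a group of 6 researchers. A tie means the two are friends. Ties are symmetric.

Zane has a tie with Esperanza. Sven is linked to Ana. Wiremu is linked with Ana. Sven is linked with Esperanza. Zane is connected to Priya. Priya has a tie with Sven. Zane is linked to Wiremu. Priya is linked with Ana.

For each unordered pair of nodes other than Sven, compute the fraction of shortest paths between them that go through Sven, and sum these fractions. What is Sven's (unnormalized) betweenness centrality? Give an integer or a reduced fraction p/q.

3/2

Pairs whose geodesics pass through Sven — Ana–Esperanza: 1; Priya–Esperanza: 1/2.
All other pairs contribute 0.
Summing the contributions gives betweenness(Sven) = 3/2.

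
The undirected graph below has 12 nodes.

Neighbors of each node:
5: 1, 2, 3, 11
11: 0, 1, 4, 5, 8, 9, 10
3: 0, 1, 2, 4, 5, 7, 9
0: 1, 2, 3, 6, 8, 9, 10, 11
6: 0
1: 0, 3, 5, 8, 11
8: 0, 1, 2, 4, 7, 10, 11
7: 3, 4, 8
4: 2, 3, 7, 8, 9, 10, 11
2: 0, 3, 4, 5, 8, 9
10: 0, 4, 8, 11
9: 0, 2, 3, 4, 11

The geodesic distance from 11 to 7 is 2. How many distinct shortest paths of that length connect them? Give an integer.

2

The shortest distance is 2. The length-2 paths are: 11–8–7; 11–4–7.
That gives 2 distinct shortest paths.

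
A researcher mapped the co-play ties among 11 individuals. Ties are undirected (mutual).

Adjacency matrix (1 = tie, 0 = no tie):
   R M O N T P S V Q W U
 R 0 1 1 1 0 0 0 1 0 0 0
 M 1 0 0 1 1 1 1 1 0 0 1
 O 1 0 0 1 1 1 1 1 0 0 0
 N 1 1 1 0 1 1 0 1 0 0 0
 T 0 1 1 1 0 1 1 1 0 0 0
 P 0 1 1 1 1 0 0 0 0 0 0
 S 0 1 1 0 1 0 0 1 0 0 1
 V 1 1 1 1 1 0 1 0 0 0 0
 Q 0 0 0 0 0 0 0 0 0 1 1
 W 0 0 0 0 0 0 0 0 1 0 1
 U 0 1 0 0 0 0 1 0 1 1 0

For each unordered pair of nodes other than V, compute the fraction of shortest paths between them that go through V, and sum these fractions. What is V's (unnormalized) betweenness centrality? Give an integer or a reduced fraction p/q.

1

Pairs whose geodesics pass through V — R–T: 1/4; R–S: 1/3; M–O: 1/6; N–S: 1/4.
All other pairs contribute 0.
Summing the contributions gives betweenness(V) = 1.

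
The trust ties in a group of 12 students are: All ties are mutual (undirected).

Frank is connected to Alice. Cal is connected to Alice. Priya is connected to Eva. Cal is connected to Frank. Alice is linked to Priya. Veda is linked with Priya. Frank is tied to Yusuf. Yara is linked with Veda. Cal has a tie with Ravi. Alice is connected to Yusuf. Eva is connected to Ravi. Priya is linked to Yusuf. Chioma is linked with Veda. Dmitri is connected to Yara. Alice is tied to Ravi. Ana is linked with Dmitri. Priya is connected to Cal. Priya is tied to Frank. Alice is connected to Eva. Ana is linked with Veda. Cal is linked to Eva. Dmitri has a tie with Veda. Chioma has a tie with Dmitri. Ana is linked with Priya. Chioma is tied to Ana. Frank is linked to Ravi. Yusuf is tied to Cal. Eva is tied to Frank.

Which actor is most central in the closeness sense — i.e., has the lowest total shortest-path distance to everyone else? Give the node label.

Priya

Farness (sum of distances to all others) for each node — Alice:19, Ana:19, Cal:19, Chioma:26, Dmitri:25, Eva:20, Frank:19, Priya:15, Ravi:26, Veda:18, Yara:27, Yusuf:21.
The smallest farness is 15, for Priya, so Priya has the highest closeness.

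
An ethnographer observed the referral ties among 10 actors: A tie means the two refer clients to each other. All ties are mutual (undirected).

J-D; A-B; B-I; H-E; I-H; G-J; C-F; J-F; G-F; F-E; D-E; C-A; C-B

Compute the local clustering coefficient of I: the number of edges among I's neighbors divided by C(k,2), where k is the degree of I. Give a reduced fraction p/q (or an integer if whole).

0

I's neighbors: B and H (k = 2).
Possible neighbor pairs: C(2,2) = 1. Edges among them: none → e = 0.
Clustering(I) = 0/1.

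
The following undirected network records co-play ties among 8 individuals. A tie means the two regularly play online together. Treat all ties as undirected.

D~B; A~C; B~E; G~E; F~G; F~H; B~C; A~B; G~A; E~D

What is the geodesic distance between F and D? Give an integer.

One shortest route is F – G – E – D, which uses 3 edges, and at distance 2 from F we only reach {A, E}, which does not include D. So d(F,D) = 3.

3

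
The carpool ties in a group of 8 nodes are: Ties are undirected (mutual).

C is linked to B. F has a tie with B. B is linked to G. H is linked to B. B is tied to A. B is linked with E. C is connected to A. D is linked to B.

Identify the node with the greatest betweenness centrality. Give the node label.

Unnormalized betweenness of each node: A:0, B:20, C:0, D:0, E:0, F:0, G:0, H:0.
B has the largest value, 20, making it the main broker — the node through which the most shortest paths run.

B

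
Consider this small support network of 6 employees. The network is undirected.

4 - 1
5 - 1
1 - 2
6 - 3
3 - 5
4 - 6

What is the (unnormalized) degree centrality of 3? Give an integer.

2

3 is directly tied to 5 and 6. That is 2 neighbors, so the degree of 3 is 2.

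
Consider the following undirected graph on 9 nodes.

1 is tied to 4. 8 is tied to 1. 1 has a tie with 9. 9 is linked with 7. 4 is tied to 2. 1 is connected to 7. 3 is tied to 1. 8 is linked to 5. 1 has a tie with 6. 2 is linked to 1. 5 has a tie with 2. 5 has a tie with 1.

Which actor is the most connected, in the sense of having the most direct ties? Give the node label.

1

Degrees — 1:8, 2:3, 3:1, 4:2, 5:3, 6:1, 7:2, 8:2, 9:2.
The maximum is 8, attained only by 1.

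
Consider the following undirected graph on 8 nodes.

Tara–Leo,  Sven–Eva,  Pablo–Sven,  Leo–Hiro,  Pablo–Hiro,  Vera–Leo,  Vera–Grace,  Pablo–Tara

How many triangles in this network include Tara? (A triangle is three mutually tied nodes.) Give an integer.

0

Tara's neighbors are Leo and Pablo, but none of them are tied to each other, so no triangle contains Tara.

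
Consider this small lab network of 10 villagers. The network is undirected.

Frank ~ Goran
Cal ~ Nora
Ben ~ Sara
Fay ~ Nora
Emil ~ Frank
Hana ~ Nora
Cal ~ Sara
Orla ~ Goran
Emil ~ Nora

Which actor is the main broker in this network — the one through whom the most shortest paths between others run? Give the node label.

Unnormalized betweenness of each node: Ben:0, Cal:14, Emil:18, Fay:0, Frank:14, Goran:8, Hana:0, Nora:27, Orla:0, Sara:8.
Nora has the largest value, 27, making it the main broker — the node through which the most shortest paths run.

Nora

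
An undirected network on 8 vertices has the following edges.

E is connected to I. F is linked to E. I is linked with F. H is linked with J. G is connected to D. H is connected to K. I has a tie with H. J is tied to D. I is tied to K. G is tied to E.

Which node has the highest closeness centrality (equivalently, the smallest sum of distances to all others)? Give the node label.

Farness (sum of distances to all others) for each node — D:15, E:12, F:14, G:14, H:12, I:11, J:14, K:14.
The smallest farness is 11, for I, so I has the highest closeness.

I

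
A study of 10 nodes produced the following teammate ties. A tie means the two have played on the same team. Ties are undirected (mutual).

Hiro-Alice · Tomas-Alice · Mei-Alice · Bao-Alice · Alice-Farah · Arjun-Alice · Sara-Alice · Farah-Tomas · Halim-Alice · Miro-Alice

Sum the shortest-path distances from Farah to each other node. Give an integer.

Distances from Farah: Alice:1, Arjun:2, Bao:2, Halim:2, Hiro:2, Mei:2, Miro:2, Sara:2, Tomas:1.
Sum = 1 + 2 + 2 + 2 + 2 + 2 + 2 + 2 + 1 = 16.

16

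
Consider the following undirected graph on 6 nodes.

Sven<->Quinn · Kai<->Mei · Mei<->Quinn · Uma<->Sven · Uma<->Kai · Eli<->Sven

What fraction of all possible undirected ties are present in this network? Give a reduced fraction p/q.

There are 6 edges and 6 nodes, so the maximum possible is C(6,2) = 15.
Density = 6/15 = 2/5.

2/5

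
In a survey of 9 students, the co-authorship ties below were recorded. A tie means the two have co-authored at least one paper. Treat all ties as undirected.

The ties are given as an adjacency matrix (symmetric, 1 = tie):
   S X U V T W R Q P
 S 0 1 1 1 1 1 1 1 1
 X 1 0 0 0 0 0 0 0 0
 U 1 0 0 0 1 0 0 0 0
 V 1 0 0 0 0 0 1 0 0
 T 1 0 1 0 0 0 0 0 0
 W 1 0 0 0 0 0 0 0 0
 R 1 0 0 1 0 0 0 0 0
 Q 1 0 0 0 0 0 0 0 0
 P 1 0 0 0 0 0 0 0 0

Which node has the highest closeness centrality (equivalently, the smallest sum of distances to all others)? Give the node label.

S

Farness (sum of distances to all others) for each node — P:15, Q:15, R:14, S:8, T:14, U:14, V:14, W:15, X:15.
The smallest farness is 8, for S, so S has the highest closeness.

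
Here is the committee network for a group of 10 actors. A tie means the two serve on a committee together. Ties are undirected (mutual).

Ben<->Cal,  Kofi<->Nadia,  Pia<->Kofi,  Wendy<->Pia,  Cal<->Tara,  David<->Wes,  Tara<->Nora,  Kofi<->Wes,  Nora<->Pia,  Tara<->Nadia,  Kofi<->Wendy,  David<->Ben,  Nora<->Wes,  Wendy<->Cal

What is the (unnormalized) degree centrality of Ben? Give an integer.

2

Ben is directly tied to Cal and David. That is 2 neighbors, so the degree of Ben is 2.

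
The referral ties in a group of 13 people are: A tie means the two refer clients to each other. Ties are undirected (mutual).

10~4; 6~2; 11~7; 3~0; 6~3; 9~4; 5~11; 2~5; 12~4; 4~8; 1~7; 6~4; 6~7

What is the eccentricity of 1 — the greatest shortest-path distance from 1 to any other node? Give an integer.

Distances from 1: 0:4, 2:3, 3:3, 4:3, 5:3, 6:2, 7:1, 8:4, 9:4, 10:4, 11:2, 12:4.
The largest is 4 (to 10, 8, 12, 9, and 0), so the eccentricity of 1 is 4.

4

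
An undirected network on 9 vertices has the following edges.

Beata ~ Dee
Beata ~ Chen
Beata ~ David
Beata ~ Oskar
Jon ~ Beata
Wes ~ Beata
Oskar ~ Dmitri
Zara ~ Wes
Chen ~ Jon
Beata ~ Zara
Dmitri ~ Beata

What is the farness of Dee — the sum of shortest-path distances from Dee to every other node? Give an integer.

Distances from Dee: Beata:1, Chen:2, David:2, Dmitri:2, Jon:2, Oskar:2, Wes:2, Zara:2.
Sum = 1 + 2 + 2 + 2 + 2 + 2 + 2 + 2 = 15.

15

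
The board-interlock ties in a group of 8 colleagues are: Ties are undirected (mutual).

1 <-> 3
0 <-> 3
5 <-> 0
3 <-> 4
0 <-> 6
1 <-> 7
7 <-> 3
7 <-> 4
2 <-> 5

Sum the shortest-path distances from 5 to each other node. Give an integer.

15

Distances from 5: 0:1, 1:3, 2:1, 3:2, 4:3, 6:2, 7:3.
Sum = 1 + 3 + 1 + 2 + 3 + 2 + 3 = 15.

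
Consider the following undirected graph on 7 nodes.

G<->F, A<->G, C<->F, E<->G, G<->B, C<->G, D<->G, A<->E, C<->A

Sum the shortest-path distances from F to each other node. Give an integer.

Distances from F: A:2, B:2, C:1, D:2, E:2, G:1.
Sum = 2 + 2 + 1 + 2 + 2 + 1 = 10.

10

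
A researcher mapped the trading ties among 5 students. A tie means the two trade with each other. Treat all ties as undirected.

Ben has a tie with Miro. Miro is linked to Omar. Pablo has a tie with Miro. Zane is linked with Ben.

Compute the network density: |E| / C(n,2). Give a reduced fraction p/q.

2/5

There are 4 edges and 5 nodes, so the maximum possible is C(5,2) = 10.
Density = 4/10 = 2/5.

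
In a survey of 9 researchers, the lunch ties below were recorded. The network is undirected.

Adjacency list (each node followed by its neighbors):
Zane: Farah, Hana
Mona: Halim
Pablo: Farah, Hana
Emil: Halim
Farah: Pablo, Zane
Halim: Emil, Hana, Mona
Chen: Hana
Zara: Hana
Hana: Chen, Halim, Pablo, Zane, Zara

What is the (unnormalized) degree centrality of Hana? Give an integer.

Hana is directly tied to Chen, Halim, Pablo, Zane, and Zara. That is 5 neighbors, so the degree of Hana is 5.

5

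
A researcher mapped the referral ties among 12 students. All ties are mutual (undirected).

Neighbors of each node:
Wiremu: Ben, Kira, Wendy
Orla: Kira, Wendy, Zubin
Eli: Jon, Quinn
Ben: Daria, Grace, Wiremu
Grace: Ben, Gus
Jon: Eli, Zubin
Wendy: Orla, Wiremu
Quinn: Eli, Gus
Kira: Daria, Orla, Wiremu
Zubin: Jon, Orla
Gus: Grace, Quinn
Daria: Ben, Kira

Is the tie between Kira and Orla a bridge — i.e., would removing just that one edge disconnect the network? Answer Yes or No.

No

Even without that edge, Kira still reaches Orla via Kira – Wiremu – Wendy – Orla, so the network stays connected. Not a bridge.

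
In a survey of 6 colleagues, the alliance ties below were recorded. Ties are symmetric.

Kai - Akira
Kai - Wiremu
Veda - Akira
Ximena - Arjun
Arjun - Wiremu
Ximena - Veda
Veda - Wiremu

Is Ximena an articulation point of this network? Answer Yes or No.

Even without Ximena, every remaining node can still reach every other (the residual graph is connected), so Ximena is not a cut vertex.

No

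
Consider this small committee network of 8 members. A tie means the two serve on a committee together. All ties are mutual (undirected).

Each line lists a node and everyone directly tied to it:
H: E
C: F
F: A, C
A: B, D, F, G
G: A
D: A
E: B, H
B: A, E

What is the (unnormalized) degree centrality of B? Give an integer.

2

B is directly tied to A and E. That is 2 neighbors, so the degree of B is 2.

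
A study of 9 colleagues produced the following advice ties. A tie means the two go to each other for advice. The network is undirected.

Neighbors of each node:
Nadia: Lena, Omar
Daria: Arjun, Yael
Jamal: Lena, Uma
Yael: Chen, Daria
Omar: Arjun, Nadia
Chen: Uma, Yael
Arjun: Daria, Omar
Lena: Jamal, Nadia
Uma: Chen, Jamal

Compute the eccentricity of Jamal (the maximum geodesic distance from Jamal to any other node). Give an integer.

4

Distances from Jamal: Arjun:4, Chen:2, Daria:4, Lena:1, Nadia:2, Omar:3, Uma:1, Yael:3.
The largest is 4 (to Daria and Arjun), so the eccentricity of Jamal is 4.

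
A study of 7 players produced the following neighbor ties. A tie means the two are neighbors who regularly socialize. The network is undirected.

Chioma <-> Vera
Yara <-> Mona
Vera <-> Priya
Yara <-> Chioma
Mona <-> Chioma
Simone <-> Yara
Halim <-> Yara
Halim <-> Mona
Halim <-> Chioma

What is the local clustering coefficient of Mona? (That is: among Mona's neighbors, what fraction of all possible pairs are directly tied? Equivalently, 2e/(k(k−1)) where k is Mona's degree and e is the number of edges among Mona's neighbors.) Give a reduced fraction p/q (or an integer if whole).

1

Mona's neighbors: Chioma, Halim, and Yara (k = 3).
Possible neighbor pairs: C(3,2) = 3. Edges among them: Chioma–Halim, Chioma–Yara, Halim–Yara → e = 3.
Clustering(Mona) = 3/3 = 1.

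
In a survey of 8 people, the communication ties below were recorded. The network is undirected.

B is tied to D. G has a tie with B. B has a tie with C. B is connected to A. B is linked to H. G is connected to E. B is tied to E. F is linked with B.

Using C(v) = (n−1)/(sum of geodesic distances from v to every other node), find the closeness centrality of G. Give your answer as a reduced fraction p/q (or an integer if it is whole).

Distances from G: A:2, B:1, C:2, D:2, E:1, F:2, H:2. Sum = 12.
n = 8, so closeness = 7/12.

7/12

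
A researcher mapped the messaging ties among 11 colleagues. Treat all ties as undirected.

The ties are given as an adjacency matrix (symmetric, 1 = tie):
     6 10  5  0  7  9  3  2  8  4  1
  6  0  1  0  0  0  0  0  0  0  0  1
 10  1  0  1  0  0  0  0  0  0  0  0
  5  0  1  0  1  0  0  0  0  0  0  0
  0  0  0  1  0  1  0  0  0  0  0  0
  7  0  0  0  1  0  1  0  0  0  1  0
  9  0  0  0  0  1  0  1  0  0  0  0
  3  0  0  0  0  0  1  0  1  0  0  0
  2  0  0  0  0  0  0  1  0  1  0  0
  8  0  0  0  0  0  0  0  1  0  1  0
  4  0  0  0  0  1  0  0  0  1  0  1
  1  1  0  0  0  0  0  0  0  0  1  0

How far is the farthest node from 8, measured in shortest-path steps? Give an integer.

Distances from 8: 0:3, 1:2, 2:1, 3:2, 4:1, 5:4, 6:3, 7:2, 9:3, 10:4.
The largest is 4 (to 10 and 5), so the eccentricity of 8 is 4.

4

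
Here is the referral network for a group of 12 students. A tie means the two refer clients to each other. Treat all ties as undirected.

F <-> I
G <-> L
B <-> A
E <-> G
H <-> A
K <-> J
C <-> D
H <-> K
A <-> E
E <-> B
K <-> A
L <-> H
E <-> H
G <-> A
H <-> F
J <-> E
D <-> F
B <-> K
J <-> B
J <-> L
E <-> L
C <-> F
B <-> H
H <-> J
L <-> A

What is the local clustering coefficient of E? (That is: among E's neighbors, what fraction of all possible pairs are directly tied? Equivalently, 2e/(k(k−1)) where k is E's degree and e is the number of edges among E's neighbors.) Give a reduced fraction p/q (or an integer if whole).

2/3

E's neighbors: A, B, G, H, J, and L (k = 6).
Possible neighbor pairs: C(6,2) = 15. Edges among them: A–B, A–G, A–H, A–L, B–H, B–J, G–L, H–J, H–L, J–L → e = 10.
Clustering(E) = 10/15 = 2/3.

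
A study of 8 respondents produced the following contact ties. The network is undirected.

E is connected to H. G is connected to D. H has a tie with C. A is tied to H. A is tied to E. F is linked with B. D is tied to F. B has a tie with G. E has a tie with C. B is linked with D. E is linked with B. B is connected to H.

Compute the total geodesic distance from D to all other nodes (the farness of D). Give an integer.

Distances from D: A:3, B:1, C:3, E:2, F:1, G:1, H:2.
Sum = 3 + 1 + 3 + 2 + 1 + 1 + 2 = 13.

13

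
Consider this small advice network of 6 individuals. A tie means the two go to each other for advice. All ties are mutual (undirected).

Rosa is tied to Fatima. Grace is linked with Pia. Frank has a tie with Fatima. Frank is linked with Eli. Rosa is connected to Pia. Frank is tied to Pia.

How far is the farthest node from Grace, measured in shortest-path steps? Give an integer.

3

Distances from Grace: Eli:3, Fatima:3, Frank:2, Pia:1, Rosa:2.
The largest is 3 (to Eli and Fatima), so the eccentricity of Grace is 3.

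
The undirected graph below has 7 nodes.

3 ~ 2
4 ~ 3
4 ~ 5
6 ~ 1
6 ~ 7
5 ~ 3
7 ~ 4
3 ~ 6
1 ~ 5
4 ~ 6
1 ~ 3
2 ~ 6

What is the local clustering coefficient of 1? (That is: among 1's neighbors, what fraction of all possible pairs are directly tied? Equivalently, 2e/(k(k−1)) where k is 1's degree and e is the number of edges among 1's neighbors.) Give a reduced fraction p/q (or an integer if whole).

1's neighbors: 3, 5, and 6 (k = 3).
Possible neighbor pairs: C(3,2) = 3. Edges among them: 3–5, 3–6 → e = 2.
Clustering(1) = 2/3.

2/3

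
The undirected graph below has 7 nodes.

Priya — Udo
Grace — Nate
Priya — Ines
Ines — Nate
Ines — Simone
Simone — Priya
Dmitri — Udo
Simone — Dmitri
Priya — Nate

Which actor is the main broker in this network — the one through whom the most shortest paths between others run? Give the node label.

Unnormalized betweenness of each node: Dmitri:1/2, Grace:0, Ines:5/3, Nate:5, Priya:35/6, Simone:17/6, Udo:7/6.
Priya has the largest value, 35/6, making it the main broker — the node through which the most shortest paths run.

Priya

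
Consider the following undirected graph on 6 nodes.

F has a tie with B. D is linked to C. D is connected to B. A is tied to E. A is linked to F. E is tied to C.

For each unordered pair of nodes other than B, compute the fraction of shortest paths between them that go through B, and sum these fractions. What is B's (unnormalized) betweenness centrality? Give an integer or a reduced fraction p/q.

2

Pairs whose geodesics pass through B — D–A: 1/2; D–F: 1; C–F: 1/2.
All other pairs contribute 0.
Summing the contributions gives betweenness(B) = 2.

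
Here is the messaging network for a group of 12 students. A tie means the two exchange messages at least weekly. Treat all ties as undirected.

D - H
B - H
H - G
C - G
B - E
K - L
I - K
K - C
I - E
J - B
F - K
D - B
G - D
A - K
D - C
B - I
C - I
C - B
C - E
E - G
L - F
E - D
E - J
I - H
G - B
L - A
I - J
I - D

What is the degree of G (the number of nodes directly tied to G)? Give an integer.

G is directly tied to B, C, D, E, and H. That is 5 neighbors, so the degree of G is 5.

5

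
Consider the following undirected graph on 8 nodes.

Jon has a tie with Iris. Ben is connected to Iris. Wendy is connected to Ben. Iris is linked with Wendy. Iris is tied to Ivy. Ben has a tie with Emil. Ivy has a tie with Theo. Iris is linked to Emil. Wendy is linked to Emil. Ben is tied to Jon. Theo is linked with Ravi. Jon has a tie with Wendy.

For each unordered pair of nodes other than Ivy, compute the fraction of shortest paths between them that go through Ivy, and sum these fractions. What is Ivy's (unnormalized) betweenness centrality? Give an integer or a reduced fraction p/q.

Pairs whose geodesics pass through Ivy — Ben–Theo: 1; Ben–Ravi: 1; Emil–Theo: 1; Emil–Ravi: 1; Iris–Theo: 1; Iris–Ravi: 1; Jon–Theo: 1; Jon–Ravi: 1; Wendy–Theo: 1; Wendy–Ravi: 1.
All other pairs contribute 0.
Summing the contributions gives betweenness(Ivy) = 10.

10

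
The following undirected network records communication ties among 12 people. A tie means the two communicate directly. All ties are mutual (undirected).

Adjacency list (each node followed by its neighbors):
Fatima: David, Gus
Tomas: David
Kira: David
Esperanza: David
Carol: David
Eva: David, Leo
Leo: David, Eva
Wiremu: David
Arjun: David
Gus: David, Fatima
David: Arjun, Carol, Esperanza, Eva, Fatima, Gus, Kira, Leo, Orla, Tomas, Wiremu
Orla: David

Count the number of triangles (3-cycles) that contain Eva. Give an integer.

1

Eva's neighbors: David and Leo.
Neighbor pairs that are themselves tied: Eva–David–Leo. Each forms one triangle with Eva, for 1 in total.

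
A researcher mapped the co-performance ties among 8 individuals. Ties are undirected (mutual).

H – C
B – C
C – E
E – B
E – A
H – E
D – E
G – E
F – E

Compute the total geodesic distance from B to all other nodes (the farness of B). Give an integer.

Distances from B: A:2, C:1, D:2, E:1, F:2, G:2, H:2.
Sum = 2 + 1 + 2 + 1 + 2 + 2 + 2 = 12.

12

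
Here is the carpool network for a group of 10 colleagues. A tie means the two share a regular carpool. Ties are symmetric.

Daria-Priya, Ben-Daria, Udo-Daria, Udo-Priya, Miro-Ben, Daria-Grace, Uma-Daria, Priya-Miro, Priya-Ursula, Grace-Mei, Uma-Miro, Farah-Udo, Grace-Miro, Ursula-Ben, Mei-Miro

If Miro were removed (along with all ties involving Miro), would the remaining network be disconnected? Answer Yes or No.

No

Even without Miro, every remaining node can still reach every other (the residual graph is connected), so Miro is not a cut vertex.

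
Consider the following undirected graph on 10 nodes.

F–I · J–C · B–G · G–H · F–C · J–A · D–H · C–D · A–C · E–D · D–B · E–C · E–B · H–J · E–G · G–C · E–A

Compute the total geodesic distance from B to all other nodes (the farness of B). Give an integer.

19

Distances from B: A:2, C:2, D:1, E:1, F:3, G:1, H:2, I:4, J:3.
Sum = 2 + 2 + 1 + 1 + 3 + 1 + 2 + 4 + 3 = 19.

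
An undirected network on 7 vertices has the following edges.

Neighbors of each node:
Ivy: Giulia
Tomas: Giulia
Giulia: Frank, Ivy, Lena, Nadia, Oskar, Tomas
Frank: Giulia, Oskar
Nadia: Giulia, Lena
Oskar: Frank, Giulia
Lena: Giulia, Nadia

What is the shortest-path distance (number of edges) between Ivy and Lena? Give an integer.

One shortest route is Ivy – Giulia – Lena, which uses 2 edges, and Ivy and Lena are not directly tied, so nothing shorter exists. So d(Ivy,Lena) = 2.

2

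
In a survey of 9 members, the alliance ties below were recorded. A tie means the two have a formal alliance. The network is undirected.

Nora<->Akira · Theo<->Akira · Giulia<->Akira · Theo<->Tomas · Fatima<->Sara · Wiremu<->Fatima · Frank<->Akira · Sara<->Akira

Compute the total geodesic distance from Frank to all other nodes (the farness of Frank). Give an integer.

Distances from Frank: Akira:1, Fatima:3, Giulia:2, Nora:2, Sara:2, Theo:2, Tomas:3, Wiremu:4.
Sum = 1 + 3 + 2 + 2 + 2 + 2 + 3 + 4 = 19.

19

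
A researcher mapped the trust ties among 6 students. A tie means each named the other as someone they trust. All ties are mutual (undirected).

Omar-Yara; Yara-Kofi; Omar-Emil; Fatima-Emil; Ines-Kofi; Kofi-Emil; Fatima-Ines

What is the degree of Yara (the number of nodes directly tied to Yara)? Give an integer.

Yara is directly tied to Kofi and Omar. That is 2 neighbors, so the degree of Yara is 2.

2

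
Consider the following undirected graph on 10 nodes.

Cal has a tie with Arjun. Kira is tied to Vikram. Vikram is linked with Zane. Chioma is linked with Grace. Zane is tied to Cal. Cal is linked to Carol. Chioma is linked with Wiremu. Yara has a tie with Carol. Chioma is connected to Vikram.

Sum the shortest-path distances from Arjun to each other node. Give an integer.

Distances from Arjun: Cal:1, Carol:2, Chioma:4, Grace:5, Kira:4, Vikram:3, Wiremu:5, Yara:3, Zane:2.
Sum = 1 + 2 + 4 + 5 + 4 + 3 + 5 + 3 + 2 = 29.

29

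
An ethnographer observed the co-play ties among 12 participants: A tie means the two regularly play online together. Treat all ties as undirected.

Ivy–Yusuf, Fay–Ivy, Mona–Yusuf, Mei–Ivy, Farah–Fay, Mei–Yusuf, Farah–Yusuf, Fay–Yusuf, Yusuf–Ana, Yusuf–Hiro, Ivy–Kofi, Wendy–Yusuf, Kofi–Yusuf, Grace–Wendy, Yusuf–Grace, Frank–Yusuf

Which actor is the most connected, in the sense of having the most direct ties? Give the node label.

Degrees — Ana:1, Farah:2, Fay:3, Frank:1, Grace:2, Hiro:1, Ivy:4, Kofi:2, Mei:2, Mona:1, Wendy:2, Yusuf:11.
The maximum is 11, attained only by Yusuf.

Yusuf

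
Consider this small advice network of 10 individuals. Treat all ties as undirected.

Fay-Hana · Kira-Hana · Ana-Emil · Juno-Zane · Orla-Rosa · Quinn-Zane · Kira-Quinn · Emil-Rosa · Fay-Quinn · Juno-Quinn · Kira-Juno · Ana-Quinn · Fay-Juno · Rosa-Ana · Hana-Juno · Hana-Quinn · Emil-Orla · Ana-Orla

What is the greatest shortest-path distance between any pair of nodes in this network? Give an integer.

3

Eccentricity of each node (its greatest distance to any other): Ana:2, Emil:3, Fay:3, Hana:3, Juno:3, Kira:3, Orla:3, Quinn:2, Rosa:3, Zane:3.
The maximum eccentricity is 3, realized for instance by the pair Rosa–Zane via Rosa – Ana – Quinn – Zane. So the diameter is 3.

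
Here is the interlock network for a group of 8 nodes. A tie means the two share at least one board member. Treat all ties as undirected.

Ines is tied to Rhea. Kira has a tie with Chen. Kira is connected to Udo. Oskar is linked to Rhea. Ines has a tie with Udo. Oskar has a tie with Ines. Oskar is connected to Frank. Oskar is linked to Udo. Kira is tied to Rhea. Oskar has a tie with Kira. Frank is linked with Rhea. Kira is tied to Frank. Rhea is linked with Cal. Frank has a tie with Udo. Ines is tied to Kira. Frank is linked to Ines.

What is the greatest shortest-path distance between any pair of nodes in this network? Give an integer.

Eccentricity of each node (its greatest distance to any other): Cal:3, Chen:3, Frank:2, Ines:2, Kira:2, Oskar:2, Rhea:2, Udo:3.
The maximum eccentricity is 3, realized for instance by the pair Chen–Cal via Chen – Kira – Rhea – Cal. So the diameter is 3.

3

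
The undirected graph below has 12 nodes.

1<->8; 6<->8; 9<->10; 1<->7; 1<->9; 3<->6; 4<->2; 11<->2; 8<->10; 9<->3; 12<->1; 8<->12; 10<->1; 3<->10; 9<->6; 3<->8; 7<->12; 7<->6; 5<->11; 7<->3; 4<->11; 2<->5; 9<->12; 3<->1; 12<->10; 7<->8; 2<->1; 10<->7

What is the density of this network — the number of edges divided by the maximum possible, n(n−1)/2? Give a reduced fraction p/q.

14/33

There are 28 edges and 12 nodes, so the maximum possible is C(12,2) = 66.
Density = 28/66 = 14/33.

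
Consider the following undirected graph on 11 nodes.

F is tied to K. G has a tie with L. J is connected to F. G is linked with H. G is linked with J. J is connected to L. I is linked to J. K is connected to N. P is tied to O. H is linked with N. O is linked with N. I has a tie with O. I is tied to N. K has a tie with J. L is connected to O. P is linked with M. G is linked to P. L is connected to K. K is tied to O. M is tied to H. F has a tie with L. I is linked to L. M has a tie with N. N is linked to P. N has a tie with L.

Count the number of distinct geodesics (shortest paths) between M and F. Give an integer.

2

The shortest distance is 3. The length-3 paths are: M–N–K–F; M–N–L–F.
That gives 2 distinct shortest paths.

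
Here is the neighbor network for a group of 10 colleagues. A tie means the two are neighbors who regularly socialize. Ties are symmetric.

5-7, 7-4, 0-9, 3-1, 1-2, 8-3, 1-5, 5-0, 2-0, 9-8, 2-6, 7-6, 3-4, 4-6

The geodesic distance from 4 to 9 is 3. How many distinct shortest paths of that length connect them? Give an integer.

1

The shortest distance is 3, and the only length-3 path is 4–3–8–9. So there is exactly 1 shortest path.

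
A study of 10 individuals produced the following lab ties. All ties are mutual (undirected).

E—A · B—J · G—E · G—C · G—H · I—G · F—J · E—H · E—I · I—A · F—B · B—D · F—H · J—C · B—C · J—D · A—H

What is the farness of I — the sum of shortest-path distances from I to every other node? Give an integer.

20

Distances from I: A:1, B:3, C:2, D:4, E:1, F:3, G:1, H:2, J:3.
Sum = 1 + 3 + 2 + 4 + 1 + 3 + 1 + 2 + 3 = 20.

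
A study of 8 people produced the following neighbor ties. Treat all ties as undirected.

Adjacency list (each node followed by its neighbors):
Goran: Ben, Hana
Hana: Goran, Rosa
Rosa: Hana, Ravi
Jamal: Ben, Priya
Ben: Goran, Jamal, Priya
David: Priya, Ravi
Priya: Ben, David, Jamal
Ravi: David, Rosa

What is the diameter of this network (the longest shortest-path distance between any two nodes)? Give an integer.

4

Eccentricity of each node (its greatest distance to any other): Ben:3, David:3, Goran:3, Hana:3, Jamal:4, Priya:3, Ravi:3, Rosa:4.
The maximum eccentricity is 4, realized for instance by the pair Rosa–Jamal via Rosa – Ravi – David – Priya – Jamal. So the diameter is 4.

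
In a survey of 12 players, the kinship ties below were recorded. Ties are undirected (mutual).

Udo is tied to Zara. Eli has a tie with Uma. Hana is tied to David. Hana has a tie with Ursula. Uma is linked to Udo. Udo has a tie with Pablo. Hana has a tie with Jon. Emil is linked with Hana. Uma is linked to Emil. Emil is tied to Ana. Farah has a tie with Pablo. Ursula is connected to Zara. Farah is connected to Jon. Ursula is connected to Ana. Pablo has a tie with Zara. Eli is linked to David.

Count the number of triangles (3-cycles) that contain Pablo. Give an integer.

Pablo's neighbors: Farah, Udo, and Zara.
Neighbor pairs that are themselves tied: Pablo–Udo–Zara. Each forms one triangle with Pablo, for 1 in total.

1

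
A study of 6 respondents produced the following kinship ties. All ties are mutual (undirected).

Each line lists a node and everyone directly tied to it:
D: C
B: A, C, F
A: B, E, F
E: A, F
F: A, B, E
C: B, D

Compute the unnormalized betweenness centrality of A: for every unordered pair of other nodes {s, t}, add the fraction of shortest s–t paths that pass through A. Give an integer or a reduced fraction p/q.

3/2

Pairs whose geodesics pass through A — B–E: 1/2; D–E: 1/2; C–E: 1/2.
All other pairs contribute 0.
Summing the contributions gives betweenness(A) = 3/2.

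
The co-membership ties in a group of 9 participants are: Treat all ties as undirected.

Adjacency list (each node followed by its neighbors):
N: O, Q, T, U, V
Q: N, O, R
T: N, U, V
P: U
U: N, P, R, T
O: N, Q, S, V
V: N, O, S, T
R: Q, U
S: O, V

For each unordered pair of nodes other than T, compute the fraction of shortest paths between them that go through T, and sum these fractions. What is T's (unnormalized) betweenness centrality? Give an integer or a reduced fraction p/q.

23/12

Pairs whose geodesics pass through T — R–V: 1/4; S–P: 1/3; S–U: 1/3; P–V: 1/2; V–U: 1/2.
All other pairs contribute 0.
Summing the contributions gives betweenness(T) = 23/12.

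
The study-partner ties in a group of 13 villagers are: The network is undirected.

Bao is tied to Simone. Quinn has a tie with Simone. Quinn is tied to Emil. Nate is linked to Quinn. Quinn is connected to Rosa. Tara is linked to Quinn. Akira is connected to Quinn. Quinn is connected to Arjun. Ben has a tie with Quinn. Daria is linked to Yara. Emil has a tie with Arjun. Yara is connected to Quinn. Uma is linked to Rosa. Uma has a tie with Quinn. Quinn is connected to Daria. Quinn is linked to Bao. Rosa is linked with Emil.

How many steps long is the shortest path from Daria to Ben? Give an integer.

One shortest route is Daria – Quinn – Ben, which uses 2 edges, and Daria and Ben are not directly tied, so nothing shorter exists. So d(Daria,Ben) = 2.

2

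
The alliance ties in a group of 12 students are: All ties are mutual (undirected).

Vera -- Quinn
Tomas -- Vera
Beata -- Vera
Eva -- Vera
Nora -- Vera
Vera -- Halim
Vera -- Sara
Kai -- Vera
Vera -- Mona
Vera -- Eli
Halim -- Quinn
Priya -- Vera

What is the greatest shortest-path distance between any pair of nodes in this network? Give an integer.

Eccentricity of each node (its greatest distance to any other): Beata:2, Eli:2, Eva:2, Halim:2, Kai:2, Mona:2, Nora:2, Priya:2, Quinn:2, Sara:2, Tomas:2, Vera:1.
The maximum eccentricity is 2, realized for instance by the pair Beata–Sara via Beata – Vera – Sara. So the diameter is 2.

2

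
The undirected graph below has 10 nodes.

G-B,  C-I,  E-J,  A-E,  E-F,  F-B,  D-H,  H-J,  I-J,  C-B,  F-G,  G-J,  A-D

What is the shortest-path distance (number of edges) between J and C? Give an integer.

2

One shortest route is J – I – C, which uses 2 edges, and J and C are not directly tied, so nothing shorter exists. So d(J,C) = 2.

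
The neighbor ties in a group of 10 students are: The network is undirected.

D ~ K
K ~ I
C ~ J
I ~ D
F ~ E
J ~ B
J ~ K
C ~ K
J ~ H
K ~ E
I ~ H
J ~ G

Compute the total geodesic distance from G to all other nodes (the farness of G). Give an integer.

22

Distances from G: B:2, C:2, D:3, E:3, F:4, H:2, I:3, J:1, K:2.
Sum = 2 + 2 + 3 + 3 + 4 + 2 + 3 + 1 + 2 = 22.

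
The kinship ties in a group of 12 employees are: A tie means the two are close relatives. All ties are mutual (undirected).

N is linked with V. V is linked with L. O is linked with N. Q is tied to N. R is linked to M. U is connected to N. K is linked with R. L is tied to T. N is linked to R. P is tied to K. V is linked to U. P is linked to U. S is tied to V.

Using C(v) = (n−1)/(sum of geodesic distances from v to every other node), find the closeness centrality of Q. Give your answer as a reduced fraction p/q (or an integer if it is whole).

Distances from Q: K:3, L:3, M:3, N:1, O:2, P:3, R:2, S:3, T:4, U:2, V:2. Sum = 28.
n = 12, so closeness = 11/28.

11/28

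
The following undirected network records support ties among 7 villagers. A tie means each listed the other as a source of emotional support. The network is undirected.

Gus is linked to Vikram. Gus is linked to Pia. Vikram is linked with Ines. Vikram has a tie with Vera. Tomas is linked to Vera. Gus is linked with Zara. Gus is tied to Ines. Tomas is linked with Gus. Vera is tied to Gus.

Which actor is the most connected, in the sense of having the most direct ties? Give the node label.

Degrees — Gus:6, Ines:2, Pia:1, Tomas:2, Vera:3, Vikram:3, Zara:1.
The maximum is 6, attained only by Gus.

Gus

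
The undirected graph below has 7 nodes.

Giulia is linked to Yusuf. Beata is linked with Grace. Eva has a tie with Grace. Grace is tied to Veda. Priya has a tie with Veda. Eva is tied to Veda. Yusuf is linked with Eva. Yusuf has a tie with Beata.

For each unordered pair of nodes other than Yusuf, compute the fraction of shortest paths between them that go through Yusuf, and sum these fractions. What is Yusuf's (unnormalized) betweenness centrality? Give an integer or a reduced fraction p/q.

11/2

Pairs whose geodesics pass through Yusuf — Beata–Eva: 1/2; Beata–Giulia: 1; Grace–Giulia: 2/2; Veda–Giulia: 1; Priya–Giulia: 1; Eva–Giulia: 1.
All other pairs contribute 0.
Summing the contributions gives betweenness(Yusuf) = 11/2.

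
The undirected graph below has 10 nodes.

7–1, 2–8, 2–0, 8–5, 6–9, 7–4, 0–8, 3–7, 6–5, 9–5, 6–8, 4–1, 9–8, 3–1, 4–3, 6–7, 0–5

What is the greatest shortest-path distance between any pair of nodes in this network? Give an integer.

4

Eccentricity of each node (its greatest distance to any other): 0:4, 1:4, 2:4, 3:4, 4:4, 5:3, 6:2, 7:3, 8:3, 9:3.
The maximum eccentricity is 4, realized for instance by the pair 1–0 via 1 – 7 – 6 – 8 – 0. So the diameter is 4.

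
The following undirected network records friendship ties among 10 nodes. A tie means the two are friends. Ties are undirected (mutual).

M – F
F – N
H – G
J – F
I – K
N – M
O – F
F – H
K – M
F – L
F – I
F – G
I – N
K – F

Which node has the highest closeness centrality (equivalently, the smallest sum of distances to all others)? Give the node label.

Farness (sum of distances to all others) for each node — F:9, G:16, H:16, I:15, J:17, K:15, L:17, M:15, N:15, O:17.
The smallest farness is 9, for F, so F has the highest closeness.

F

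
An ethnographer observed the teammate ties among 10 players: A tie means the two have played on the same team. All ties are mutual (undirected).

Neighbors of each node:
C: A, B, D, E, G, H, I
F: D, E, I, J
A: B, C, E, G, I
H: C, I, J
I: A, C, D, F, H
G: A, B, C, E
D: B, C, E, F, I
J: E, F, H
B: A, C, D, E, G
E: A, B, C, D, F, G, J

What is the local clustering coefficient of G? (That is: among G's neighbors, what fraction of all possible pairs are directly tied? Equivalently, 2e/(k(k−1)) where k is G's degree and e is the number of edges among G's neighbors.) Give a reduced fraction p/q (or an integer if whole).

1

G's neighbors: A, B, C, and E (k = 4).
Possible neighbor pairs: C(4,2) = 6. Edges among them: A–B, A–C, A–E, B–C, B–E, C–E → e = 6.
Clustering(G) = 6/6 = 1.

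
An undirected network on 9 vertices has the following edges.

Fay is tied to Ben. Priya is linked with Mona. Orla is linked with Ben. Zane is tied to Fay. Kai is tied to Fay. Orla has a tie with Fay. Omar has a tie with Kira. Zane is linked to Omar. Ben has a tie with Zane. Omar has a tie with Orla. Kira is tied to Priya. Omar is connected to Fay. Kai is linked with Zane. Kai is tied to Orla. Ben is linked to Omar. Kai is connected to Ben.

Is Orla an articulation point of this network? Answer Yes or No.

Even without Orla, every remaining node can still reach every other (the residual graph is connected), so Orla is not a cut vertex.

No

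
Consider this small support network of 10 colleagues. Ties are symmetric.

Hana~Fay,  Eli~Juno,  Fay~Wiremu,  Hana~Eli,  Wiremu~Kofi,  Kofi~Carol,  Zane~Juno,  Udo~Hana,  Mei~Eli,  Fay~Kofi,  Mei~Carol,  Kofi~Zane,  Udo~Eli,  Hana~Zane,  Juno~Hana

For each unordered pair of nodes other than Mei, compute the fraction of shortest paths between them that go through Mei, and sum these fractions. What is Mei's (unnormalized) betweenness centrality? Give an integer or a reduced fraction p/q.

37/12

Pairs whose geodesics pass through Mei — Eli–Carol: 1; Eli–Kofi: 1/4; Carol–Udo: 1; Carol–Hana: 1/3; Carol–Juno: 1/2.
All other pairs contribute 0.
Summing the contributions gives betweenness(Mei) = 37/12.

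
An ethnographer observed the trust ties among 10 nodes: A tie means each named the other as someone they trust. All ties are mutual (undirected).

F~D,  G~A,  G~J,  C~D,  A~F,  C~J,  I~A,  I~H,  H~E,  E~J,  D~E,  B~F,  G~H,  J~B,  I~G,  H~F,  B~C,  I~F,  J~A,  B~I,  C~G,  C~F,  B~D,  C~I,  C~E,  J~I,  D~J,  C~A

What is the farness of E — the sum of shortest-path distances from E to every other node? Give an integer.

14

Distances from E: A:2, B:2, C:1, D:1, F:2, G:2, H:1, I:2, J:1.
Sum = 2 + 2 + 1 + 1 + 2 + 2 + 1 + 2 + 1 = 14.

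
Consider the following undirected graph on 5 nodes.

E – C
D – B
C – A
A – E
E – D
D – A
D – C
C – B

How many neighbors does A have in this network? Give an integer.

3

A is directly tied to C, D, and E. That is 3 neighbors, so the degree of A is 3.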